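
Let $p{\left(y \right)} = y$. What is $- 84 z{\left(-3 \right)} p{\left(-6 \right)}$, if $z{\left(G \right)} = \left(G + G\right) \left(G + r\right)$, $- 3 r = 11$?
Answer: $20160$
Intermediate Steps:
$r = - \frac{11}{3}$ ($r = \left(- \frac{1}{3}\right) 11 = - \frac{11}{3} \approx -3.6667$)
$z{\left(G \right)} = 2 G \left(- \frac{11}{3} + G\right)$ ($z{\left(G \right)} = \left(G + G\right) \left(G - \frac{11}{3}\right) = 2 G \left(- \frac{11}{3} + G\right)$)
$- 84 z{\left(-3 \right)} p{\left(-6 \right)} = - 84 \cdot \frac{2}{3} \left(-3\right) \left(-11 + 3 \left(-3\right)\right) \left(-6\right) = - 84 \cdot \frac{2}{3} \left(-3\right) \left(-11 - 9\right) \left(-6\right) = - 84 \cdot \frac{2}{3} \left(-3\right) \left(-20\right) \left(-6\right) = \left(-84\right) 40 \left(-6\right) = \left(-3360\right) \left(-6\right) = 20160$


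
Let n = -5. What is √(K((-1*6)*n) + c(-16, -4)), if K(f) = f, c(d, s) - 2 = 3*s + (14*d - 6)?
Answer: I*√210 ≈ 14.491*I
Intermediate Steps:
c(d, s) = -4 + 3*s + 14*d (c(d, s) = 2 + (3*s + (14*d - 6)) = 2 + (3*s + (-6 + 14*d)) = 2 + (-6 + 3*s + 14*d) = -4 + 3*s + 14*d)
√(K((-1*6)*n) + c(-16, -4)) = √(-1*6*(-5) + (-4 + 3*(-4) + 14*(-16))) = √(-6*(-5) + (-4 - 12 - 224)) = √(30 - 240) = √(-210) = I*√210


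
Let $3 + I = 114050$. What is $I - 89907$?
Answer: $24140$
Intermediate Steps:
$I = 114047$ ($I = -3 + 114050 = 114047$)
$I - 89907 = 114047 - 89907 = 24140$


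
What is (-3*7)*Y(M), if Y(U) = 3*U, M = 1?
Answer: -63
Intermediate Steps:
(-3*7)*Y(M) = (-3*7)*(3*1) = -21*3 = -63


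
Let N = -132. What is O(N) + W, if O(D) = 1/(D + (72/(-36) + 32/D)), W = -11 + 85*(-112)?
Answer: -42222363/4430 ≈ -9531.0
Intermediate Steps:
W = -9531 (W = -11 - 9520 = -9531)
O(D) = 1/(-2 + D + 32/D) (O(D) = 1/(D + (72*(-1/36) + 32/D)) = 1/(D + (-2 + 32/D)) = 1/(-2 + D + 32/D))
O(N) + W = -132/(32 + (-132)² - 2*(-132)) - 9531 = -132/(32 + 17424 + 264) - 9531 = -132/17720 - 9531 = -132*1/17720 - 9531 = -33/4430 - 9531 = -42222363/4430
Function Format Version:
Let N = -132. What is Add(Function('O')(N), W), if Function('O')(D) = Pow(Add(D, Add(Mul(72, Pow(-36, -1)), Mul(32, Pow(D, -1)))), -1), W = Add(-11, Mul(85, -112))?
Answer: Rational(-42222363, 4430) ≈ -9531.0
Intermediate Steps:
W = -9531 (W = Add(-11, -9520) = -9531)
Function('O')(D) = Pow(Add(-2, D, Mul(32, Pow(D, -1))), -1) (Function('O')(D) = Pow(Add(D, Add(Mul(72, Rational(-1, 36)), Mul(32, Pow(D, -1)))), -1) = Pow(Add(D, Add(-2, Mul(32, Pow(D, -1)))), -1) = Pow(Add(-2, D, Mul(32, Pow(D, -1))), -1))
Add(Function('O')(N), W) = Add(Mul(-132, Pow(Add(32, Pow(-132, 2), Mul(-2, -132)), -1)), -9531) = Add(Mul(-132, Pow(Add(32, 17424, 264), -1)), -9531) = Add(Mul(-132, Pow(17720, -1)), -9531) = Add(Mul(-132, Rational(1, 17720)), -9531) = Add(Rational(-33, 4430), -9531) = Rational(-42222363, 4430)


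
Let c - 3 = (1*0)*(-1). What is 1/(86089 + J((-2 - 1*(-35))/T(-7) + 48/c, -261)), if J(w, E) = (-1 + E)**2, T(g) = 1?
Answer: 1/154733 ≈ 6.4627e-6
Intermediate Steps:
c = 3 (c = 3 + (1*0)*(-1) = 3 + 0*(-1) = 3 + 0 = 3)
1/(86089 + J((-2 - 1*(-35))/T(-7) + 48/c, -261)) = 1/(86089 + (-1 - 261)**2) = 1/(86089 + (-262)**2) = 1/(86089 + 68644) = 1/154733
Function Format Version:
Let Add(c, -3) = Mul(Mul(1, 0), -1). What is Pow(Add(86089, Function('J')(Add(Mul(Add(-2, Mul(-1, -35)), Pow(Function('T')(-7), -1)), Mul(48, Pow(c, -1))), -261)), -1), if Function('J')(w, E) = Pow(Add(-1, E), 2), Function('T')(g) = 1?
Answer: Rational(1, 154733) ≈ 6.4627e-6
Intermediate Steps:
c = 3 (c = Add(3, Mul(Mul(1, 0), -1)) = Add(3, Mul(0, -1)) = Add(3, 0) = 3)
Pow(Add(86089, Function('J')(Add(Mul(Add(-2, Mul(-1, -35)), Pow(Function('T')(-7), -1)), Mul(48, Pow(c, -1))), -261)), -1) = Pow(Add(86089, Pow(Add(-1, -261), 2)), -1) = Pow(Add(86089, Pow(-262, 2)), -1) = Pow(Add(86089, 68644), -1) = Pow(154733, -1) = Rational(1, 154733)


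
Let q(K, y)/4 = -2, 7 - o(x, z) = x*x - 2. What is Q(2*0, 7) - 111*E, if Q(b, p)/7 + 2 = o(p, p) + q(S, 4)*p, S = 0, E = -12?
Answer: 646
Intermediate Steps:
o(x, z) = 9 - x² (o(x, z) = 7 - (x*x - 2) = 7 - (x² - 2) = 7 - (-2 + x²) = 7 + (2 - x²) = 9 - x²)
q(K, y) = -8 (q(K, y) = 4*(-2) = -8)
Q(b, p) = 49 - 56*p - 7*p² (Q(b, p) = -14 + 7*((9 - p²) - 8*p) = -14 + 7*(9 - p² - 8*p) = -14 + (63 - 56*p - 7*p²) = 49 - 56*p - 7*p²)
Q(2*0, 7) - 111*E = (49 - 56*7 - 7*7²) - 111*(-12) = (49 - 392 - 7*49) + 1332 = (49 - 392 - 343) + 1332 = -686 + 1332 = 646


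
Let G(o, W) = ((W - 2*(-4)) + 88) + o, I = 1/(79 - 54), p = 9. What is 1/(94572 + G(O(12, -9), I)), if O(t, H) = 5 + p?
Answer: 25/2367051 ≈ 1.0562e-5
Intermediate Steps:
I = 1/25 ≈ 0.040000
O(t, H) = 14 (O(t, H) = 5 + 9 = 14)
G(o, W) = 96 + W + o (G(o, W) = ((W + 8) + 88) + o = ((8 + W) + 88) + o = (96 + W) + o = 96 + W + o)
1/(94572 + G(O(12, -9), I)) = 1/(94572 + (96 + 1/25 + 14)) = 1/(94572 + 2751/25) = 1/(2367051/25) = 25/2367051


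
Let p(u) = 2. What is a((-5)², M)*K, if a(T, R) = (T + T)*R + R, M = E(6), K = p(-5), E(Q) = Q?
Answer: 612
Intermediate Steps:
K = 2
M = 6
a(T, R) = R + 2*R*T (a(T, R) = (2*T)*R + R = 2*R*T + R = R + 2*R*T)
a((-5)², M)*K = (6*(1 + 2*(-5)²))*2 = (6*(1 + 2*25))*2 = (6*(1 + 50))*2 = (6*51)*2 = 306*2 = 612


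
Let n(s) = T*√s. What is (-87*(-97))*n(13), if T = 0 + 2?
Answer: 16878*√13 ≈ 60855.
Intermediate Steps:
T = 2
n(s) = 2*√s
(-87*(-97))*n(13) = (-87*(-97))*(2*√13) = 8439*(2*√13) = 16878*√13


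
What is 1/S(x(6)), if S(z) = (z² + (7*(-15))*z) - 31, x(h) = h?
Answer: -1/625 ≈ -0.0016000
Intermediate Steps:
S(z) = -31 + z² - 105*z (S(z) = (z² - 105*z) - 31 = -31 + z² - 105*z)
1/S(x(6)) = 1/(-31 + 6² - 105*6) = 1/(-31 + 36 - 630) = 1/(-625) = -1/625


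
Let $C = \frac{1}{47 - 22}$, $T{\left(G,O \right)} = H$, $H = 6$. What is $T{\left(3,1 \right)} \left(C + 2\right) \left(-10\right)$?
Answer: $- \frac{612}{5} \approx -122.4$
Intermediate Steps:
$T{\left(G,O \right)} = 6$
$C = \frac{1}{25} \approx 0.04$
$T{\left(3,1 \right)} \left(C + 2\right) \left(-10\right) = 6 \left(\frac{1}{25} + 2\right) \left(-10\right) = 6 \cdot \frac{51}{25} \left(-10\right) = \frac{306}{25} \left(-10\right) = - \frac{612}{5}$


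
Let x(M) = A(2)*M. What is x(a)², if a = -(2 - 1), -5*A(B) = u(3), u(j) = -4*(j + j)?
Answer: 576/25 ≈ 23.040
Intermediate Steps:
u(j) = -8*j
A(B) = 24/5 (A(B) = -(-8)*3/5 = -⅕*(-24) = 24/5)
a = -1 (a = -1*1 = -1)
x(M) = 24*M/5
x(a)² = ((24/5)*(-1))² = (-24/5)² = 576/25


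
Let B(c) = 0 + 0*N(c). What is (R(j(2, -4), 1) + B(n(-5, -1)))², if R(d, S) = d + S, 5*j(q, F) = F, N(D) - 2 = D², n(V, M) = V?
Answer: 1/25 ≈ 0.040000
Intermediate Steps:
N(D) = 2 + D²
j(q, F) = F/5
R(d, S) = S + d
B(c) = 0 (B(c) = 0 + 0*(2 + c²) = 0 + 0 = 0)
(R(j(2, -4), 1) + B(n(-5, -1)))² = ((1 + (⅕)*(-4)) + 0)² = ((1 - ⅘) + 0)² = (⅕ + 0)² = (⅕)² = 1/25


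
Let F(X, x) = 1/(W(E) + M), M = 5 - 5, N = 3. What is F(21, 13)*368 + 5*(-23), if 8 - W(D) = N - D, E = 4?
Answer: -667/9 ≈ -74.111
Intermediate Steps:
W(D) = 5 + D (W(D) = 8 - (3 - D) = 8 + (-3 + D) = 5 + D)
M = 0
F(X, x) = ⅑ (F(X, x) = 1/((5 + 4) + 0) = 1/(9 + 0) = 1/9 = ⅑)
F(21, 13)*368 + 5*(-23) = (⅑)*368 + 5*(-23) = 368/9 - 115 = -667/9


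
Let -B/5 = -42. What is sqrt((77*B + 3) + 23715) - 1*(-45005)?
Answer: 45005 + 12*sqrt(277) ≈ 45205.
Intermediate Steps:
B = 210 (B = -5*(-42) = 210)
sqrt((77*B + 3) + 23715) - 1*(-45005) = sqrt((77*210 + 3) + 23715) - 1*(-45005) = sqrt((16170 + 3) + 23715) + 45005 = sqrt(16173 + 23715) + 45005 = sqrt(39888) + 45005 = 12*sqrt(277) + 45005 = 45005 + 12*sqrt(277)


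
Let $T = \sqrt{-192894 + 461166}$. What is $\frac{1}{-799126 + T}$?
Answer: $- \frac{399563}{319301047802} - \frac{27 \sqrt{23}}{159650523901} \approx -1.2522 \cdot 10^{-6}$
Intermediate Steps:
$T = 108 \sqrt{23}$ ($T = \sqrt{268272} = 108 \sqrt{23} \approx 517.95$)
$\frac{1}{-799126 + T} = \frac{1}{-799126 + 108 \sqrt{23}}$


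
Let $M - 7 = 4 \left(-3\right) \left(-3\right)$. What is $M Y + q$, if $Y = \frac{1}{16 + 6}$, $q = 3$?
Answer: $\frac{109}{22} \approx 4.9545$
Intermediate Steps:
$Y = \frac{1}{22} \approx 0.045455$
$M = 43$ ($M = 7 + 4 \left(-3\right) \left(-3\right) = 7 - -36 = 7 + 36 = 43$)
$M Y + q = 43 \cdot \frac{1}{22} + 3 = \frac{43}{22} + 3 = \frac{109}{22}$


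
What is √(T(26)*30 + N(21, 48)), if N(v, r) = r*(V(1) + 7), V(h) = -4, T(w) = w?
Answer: 2*√231 ≈ 30.397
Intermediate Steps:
N(v, r) = 3*r (N(v, r) = r*(-4 + 7) = r*3 = 3*r)
√(T(26)*30 + N(21, 48)) = √(26*30 + 3*48) = √(780 + 144) = √924 = 2*√231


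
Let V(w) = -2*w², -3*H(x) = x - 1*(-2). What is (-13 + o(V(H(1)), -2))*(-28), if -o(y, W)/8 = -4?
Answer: -532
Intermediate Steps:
H(x) = -⅔ - x/3 (H(x) = -(x - 1*(-2))/3 = -(x + 2)/3 = -(2 + x)/3 = -⅔ - x/3)
o(y, W) = 32 (o(y, W) = -8*(-4) = 32)
(-13 + o(V(H(1)), -2))*(-28) = (-13 + 32)*(-28) = 19*(-28) = -532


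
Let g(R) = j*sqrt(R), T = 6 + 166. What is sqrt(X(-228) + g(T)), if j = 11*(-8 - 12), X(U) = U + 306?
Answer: sqrt(78 - 440*sqrt(43)) ≈ 52.984*I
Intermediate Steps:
X(U) = 306 + U
j = -220 (j = 11*(-20) = -220)
T = 172
g(R) = -220*sqrt(R)
sqrt(X(-228) + g(T)) = sqrt((306 - 228) - 440*sqrt(43)) = sqrt(78 - 440*sqrt(43))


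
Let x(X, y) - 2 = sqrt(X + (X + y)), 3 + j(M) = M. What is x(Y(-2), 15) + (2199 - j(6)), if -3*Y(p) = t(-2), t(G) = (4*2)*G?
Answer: 2198 + sqrt(231)/3 ≈ 2203.1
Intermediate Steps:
t(G) = 8*G
j(M) = -3 + M
Y(p) = 16/3 (Y(p) = -8*(-2)/3 = -1/3*(-16) = 16/3)
x(X, y) = 2 + sqrt(y + 2*X) (x(X, y) = 2 + sqrt(X + (X + y)) = 2 + sqrt(y + 2*X))
x(Y(-2), 15) + (2199 - j(6)) = (2 + sqrt(15 + 2*(16/3))) + (2199 - (-3 + 6)) = (2 + sqrt(15 + 32/3)) + (2199 - 1*3) = (2 + sqrt(77/3)) + (2199 - 3) = (2 + sqrt(231)/3) + 2196 = 2198 + sqrt(231)/3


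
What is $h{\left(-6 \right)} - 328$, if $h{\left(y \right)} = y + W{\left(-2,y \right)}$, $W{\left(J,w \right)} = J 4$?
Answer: $-342$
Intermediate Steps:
$W{\left(J,w \right)} = 4 J$
$h{\left(y \right)} = -8 + y$ ($h{\left(y \right)} = y + 4 \left(-2\right) = y - 8 = -8 + y$)
$h{\left(-6 \right)} - 328 = \left(-8 - 6\right) - 328 = -14 - 328 = -342$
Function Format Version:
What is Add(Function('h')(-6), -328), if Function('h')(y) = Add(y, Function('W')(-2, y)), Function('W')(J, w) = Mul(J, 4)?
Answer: -342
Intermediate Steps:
Function('W')(J, w) = Mul(4, J)
Function('h')(y) = Add(-8, y) (Function('h')(y) = Add(y, Mul(4, -2)) = Add(y, -8) = Add(-8, y))
Add(Function('h')(-6), -328) = Add(Add(-8, -6), -328) = Add(-14, -328) = -342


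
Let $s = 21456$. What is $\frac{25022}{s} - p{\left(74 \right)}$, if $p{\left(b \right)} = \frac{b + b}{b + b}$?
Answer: $\frac{1783}{10728} \approx 0.1662$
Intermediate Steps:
$p{\left(b \right)} = 1$ ($p{\left(b \right)} = \frac{2 b}{2 b} = 2 b \frac{1}{2 b} = 1$)
$\frac{25022}{s} - p{\left(74 \right)} = \frac{25022}{21456} - 1 = 25022 \cdot \frac{1}{21456} - 1 = \frac{12511}{10728} - 1 = \frac{1783}{10728}$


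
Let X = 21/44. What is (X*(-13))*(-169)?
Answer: 46137/44 ≈ 1048.6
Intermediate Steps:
X = 21/44 (X = 21*(1/44) = 21/44 ≈ 0.47727)
(X*(-13))*(-169) = ((21/44)*(-13))*(-169) = -273/44*(-169) = 46137/44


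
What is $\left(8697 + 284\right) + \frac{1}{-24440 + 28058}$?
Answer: $\frac{32493259}{3618} \approx 8981.0$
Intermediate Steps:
$\left(8697 + 284\right) + \frac{1}{-24440 + 28058} = 8981 + \frac{1}{3618} = \frac{32493259}{3618}$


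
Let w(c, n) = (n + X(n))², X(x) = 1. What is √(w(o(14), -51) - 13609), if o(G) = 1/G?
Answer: 23*I*√21 ≈ 105.4*I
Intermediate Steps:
w(c, n) = (1 + n)² (w(c, n) = (n + 1)² = (1 + n)²)
√(w(o(14), -51) - 13609) = √((1 - 51)² - 13609) = √((-50)² - 13609) = √(2500 - 13609) = √(-11109) = 23*I*√21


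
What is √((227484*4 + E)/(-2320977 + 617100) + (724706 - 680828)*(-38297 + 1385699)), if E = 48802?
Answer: √3502873167323201452002/243411 ≈ 2.4315e+5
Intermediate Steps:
√((227484*4 + E)/(-2320977 + 617100) + (724706 - 680828)*(-38297 + 1385699)) = √((227484*4 + 48802)/(-2320977 + 617100) + (724706 - 680828)*(-38297 + 1385699)) = √((909936 + 48802)/(-1703877) + 43878*1347402) = √(958738*(-1/1703877) + 59121304956) = √(-958738/1703877 + 59121304956) = √(100735431723555674/1703877) = √3502873167323201452002/243411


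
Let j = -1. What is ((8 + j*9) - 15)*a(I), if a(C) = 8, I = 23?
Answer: -128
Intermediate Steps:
((8 + j*9) - 15)*a(I) = ((8 - 1*9) - 15)*8 = ((8 - 9) - 15)*8 = (-1 - 15)*8 = -16*8 = -128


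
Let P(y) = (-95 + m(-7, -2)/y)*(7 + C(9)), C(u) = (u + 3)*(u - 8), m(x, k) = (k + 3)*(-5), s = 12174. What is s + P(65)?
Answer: 134778/13 ≈ 10368.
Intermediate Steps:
m(x, k) = -15 - 5*k (m(x, k) = (3 + k)*(-5) = -15 - 5*k)
C(u) = (-8 + u)*(3 + u) (C(u) = (3 + u)*(-8 + u) = (-8 + u)*(3 + u))
P(y) = -1805 - 95/y (P(y) = (-95 + (-15 - 5*(-2))/y)*(7 + (-24 + 9² - 5*9)) = (-95 + (-15 + 10)/y)*(7 + (-24 + 81 - 45)) = (-95 - 5/y)*(7 + 12) = (-95 - 5/y)*19 = -1805 - 95/y)
s + P(65) = 12174 + (-1805 - 95/65) = 12174 + (-1805 - 95*1/65) = 12174 + (-1805 - 19/13) = 12174 - 23484/13 = 134778/13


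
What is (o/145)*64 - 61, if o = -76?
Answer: -13709/145 ≈ -94.545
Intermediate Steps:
(o/145)*64 - 61 = -76/145*64 - 61 = -4864/145 - 61 = -13709/145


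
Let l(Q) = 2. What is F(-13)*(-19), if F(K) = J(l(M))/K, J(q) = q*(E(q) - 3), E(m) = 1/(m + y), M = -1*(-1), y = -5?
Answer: -380/39 ≈ -9.7436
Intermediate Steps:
M = 1
E(m) = 1/(-5 + m) (E(m) = 1/(m - 5) = 1/(-5 + m))
J(q) = q*(-3 + 1/(-5 + q)) (J(q) = q*(1/(-5 + q) - 3) = q*(-3 + 1/(-5 + q)))
F(K) = -20/(3*K) (F(K) = (2*(16 - 3*2)/(-5 + 2))/K = (2*(16 - 6)/(-3))/K = (2*(-⅓)*10)/K = -20/(3*K))
F(-13)*(-19) = -20/3/(-13)*(-19) = -20/3*(-1/13)*(-19) = (20/39)*(-19) = -380/39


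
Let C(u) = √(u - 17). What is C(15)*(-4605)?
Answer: -4605*I*√2 ≈ -6512.5*I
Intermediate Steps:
C(u) = √(-17 + u)
C(15)*(-4605) = √(-17 + 15)*(-4605) = √(-2)*(-4605) = (I*√2)*(-4605) = -4605*I*√2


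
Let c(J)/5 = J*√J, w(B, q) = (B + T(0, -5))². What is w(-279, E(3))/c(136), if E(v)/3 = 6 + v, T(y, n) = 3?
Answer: 4761*√34/2890 ≈ 9.6059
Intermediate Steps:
E(v) = 18 + 3*v (E(v) = 3*(6 + v) = 18 + 3*v)
w(B, q) = (3 + B)² (w(B, q) = (B + 3)² = (3 + B)²)
c(J) = 5*J^(3/2) (c(J) = 5*(J*√J) = 5*J^(3/2))
w(-279, E(3))/c(136) = (3 - 279)²/((5*136^(3/2))) = (-276)²/((5*(272*√34))) = 76176/((1360*√34)) = 76176*(√34/46240) = 4761*√34/2890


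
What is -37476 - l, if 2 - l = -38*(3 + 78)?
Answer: -40556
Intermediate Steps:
l = 3080 (l = 2 - (-38)*(3 + 78) = 2 - (-38)*81 = 2 - 1*(-3078) = 2 + 3078 = 3080)
-37476 - l = -37476 - 1*3080 = -37476 - 3080 = -40556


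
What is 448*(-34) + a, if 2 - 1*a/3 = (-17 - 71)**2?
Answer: -38458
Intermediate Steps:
a = -23226 (a = 6 - 3*(-17 - 71)**2 = 6 - 3*(-88)**2 = 6 - 3*7744 = 6 - 23232 = -23226)
448*(-34) + a = 448*(-34) - 23226 = -15232 - 23226 = -38458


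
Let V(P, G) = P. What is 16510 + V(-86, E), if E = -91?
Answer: 16424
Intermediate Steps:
16510 + V(-86, E) = 16510 - 86 = 16424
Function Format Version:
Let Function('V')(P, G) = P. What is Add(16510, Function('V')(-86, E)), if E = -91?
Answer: 16424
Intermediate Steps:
Add(16510, Function('V')(-86, E)) = Add(16510, -86) = 16424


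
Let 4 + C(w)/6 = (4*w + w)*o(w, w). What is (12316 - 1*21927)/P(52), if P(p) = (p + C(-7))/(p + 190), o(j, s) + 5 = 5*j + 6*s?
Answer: -15103/112 ≈ -134.85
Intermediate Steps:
o(j, s) = -5 + 5*j + 6*s (o(j, s) = -5 + (5*j + 6*s) = -5 + 5*j + 6*s)
C(w) = -24 + 30*w*(-5 + 11*w) (C(w) = -24 + 6*((4*w + w)*(-5 + 5*w + 6*w)) = -24 + 6*((5*w)*(-5 + 11*w)) = -24 + 6*(5*w*(-5 + 11*w)) = -24 + 30*w*(-5 + 11*w))
P(p) = (17196 + p)/(190 + p) (P(p) = (p + (-24 - 150*(-7) + 330*(-7)²))/(p + 190) = (p + (-24 + 1050 + 330*49))/(190 + p) = (p + (-24 + 1050 + 16170))/(190 + p) = (p + 17196)/(190 + p) = (17196 + p)/(190 + p))
(12316 - 1*21927)/P(52) = (12316 - 1*21927)/(((17196 + 52)/(190 + 52))) = (12316 - 21927)/((17248/242)) = -9611/((1/242)*17248) = -9611/784/11 = -9611*11/784 = -15103/112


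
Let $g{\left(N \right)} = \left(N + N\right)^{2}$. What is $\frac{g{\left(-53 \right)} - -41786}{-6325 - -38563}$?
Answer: $\frac{8837}{5373} \approx 1.6447$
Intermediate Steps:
$g{\left(N \right)} = 4 N^{2}$ ($g{\left(N \right)} = \left(2 N\right)^{2} = 4 N^{2}$)
$\frac{g{\left(-53 \right)} - -41786}{-6325 - -38563} = \frac{4 \left(-53\right)^{2} - -41786}{-6325 - -38563} = \frac{4 \cdot 2809 + 41786}{-6325 + 38563} = \frac{11236 + 41786}{32238} = 53022 \cdot \frac{1}{32238} = \frac{8837}{5373}$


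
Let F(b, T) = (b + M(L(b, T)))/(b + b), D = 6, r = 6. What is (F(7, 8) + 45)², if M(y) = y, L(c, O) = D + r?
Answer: 421201/196 ≈ 2149.0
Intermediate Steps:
L(c, O) = 12 (L(c, O) = 6 + 6 = 12)
F(b, T) = (12 + b)/(2*b) (F(b, T) = (b + 12)/(b + b) = (12 + b)/((2*b)) = (12 + b)*(1/(2*b)) = (12 + b)/(2*b))
(F(7, 8) + 45)² = ((½)*(12 + 7)/7 + 45)² = ((½)*(⅐)*19 + 45)² = (19/14 + 45)² = (649/14)² = 421201/196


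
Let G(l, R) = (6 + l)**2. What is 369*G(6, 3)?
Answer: 53136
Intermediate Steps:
369*G(6, 3) = 369*(6 + 6)**2 = 369*12**2 = 369*144 = 53136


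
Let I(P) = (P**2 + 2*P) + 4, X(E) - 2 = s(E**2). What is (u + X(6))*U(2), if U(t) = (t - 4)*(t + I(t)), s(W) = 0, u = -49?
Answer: 1316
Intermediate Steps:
X(E) = 2 (X(E) = 2 + 0 = 2)
I(P) = 4 + P**2 + 2*P
U(t) = (-4 + t)*(4 + t**2 + 3*t) (U(t) = (t - 4)*(t + (4 + t**2 + 2*t)) = (-4 + t)*(4 + t**2 + 3*t))
(u + X(6))*U(2) = (-49 + 2)*(-16 + 2**3 - 1*2**2 - 8*2) = -47*(-16 + 8 - 1*4 - 16) = -47*(-16 + 8 - 4 - 16) = -47*(-28) = 1316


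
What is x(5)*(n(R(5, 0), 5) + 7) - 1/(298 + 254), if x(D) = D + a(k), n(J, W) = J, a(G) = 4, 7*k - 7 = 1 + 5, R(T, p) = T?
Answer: 59615/552 ≈ 108.00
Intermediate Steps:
k = 13/7 (k = 1 + (1 + 5)/7 = 1 + (⅐)*6 = 1 + 6/7 = 13/7 ≈ 1.8571)
x(D) = 4 + D (x(D) = D + 4 = 4 + D)
x(5)*(n(R(5, 0), 5) + 7) - 1/(298 + 254) = (4 + 5)*(5 + 7) - 1/(298 + 254) = 9*12 - 1/552 = 108 - 1*1/552 = 108 - 1/552 = 59615/552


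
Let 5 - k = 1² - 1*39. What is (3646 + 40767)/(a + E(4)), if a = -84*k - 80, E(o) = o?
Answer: -44413/3688 ≈ -12.043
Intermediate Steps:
k = 43 (k = 5 - (1² - 1*39) = 5 - (1 - 39) = 5 - 1*(-38) = 5 + 38 = 43)
a = -3692 (a = -84*43 - 80 = -3612 - 80 = -3692)
(3646 + 40767)/(a + E(4)) = (3646 + 40767)/(-3692 + 4) = 44413/(-3688) = 44413*(-1/3688) = -44413/3688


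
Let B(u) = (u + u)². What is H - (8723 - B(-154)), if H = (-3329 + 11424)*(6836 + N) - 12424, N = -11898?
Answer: -40903173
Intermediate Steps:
B(u) = 4*u² (B(u) = (2*u)² = 4*u²)
H = -40989314 (H = (-3329 + 11424)*(6836 - 11898) - 12424 = 8095*(-5062) - 12424 = -40976890 - 12424 = -40989314)
H - (8723 - B(-154)) = -40989314 - (8723 - 4*(-154)²) = -40989314 - (8723 - 4*23716) = -40989314 - (8723 - 1*94864) = -40989314 - (8723 - 94864) = -40989314 - 1*(-86141) = -40989314 + 86141 = -40903173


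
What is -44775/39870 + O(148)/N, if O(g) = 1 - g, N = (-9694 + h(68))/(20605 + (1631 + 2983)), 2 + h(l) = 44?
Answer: 1637484629/4275836 ≈ 382.96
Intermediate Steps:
h(l) = 42 (h(l) = -2 + 44 = 42)
N = -9652/25219 (N = (-9694 + 42)/(20605 + (1631 + 2983)) = -9652/(20605 + 4614) = -9652/25219 ≈ -0.38273)
-44775/39870 + O(148)/N = -44775/39870 + (1 - 1*148)/(-9652/25219) = -44775*1/39870 + (1 - 148)*(-25219/9652) = -995/886 - 147*(-25219/9652) = -995/886 + 3707193/9652 = 1637484629/4275836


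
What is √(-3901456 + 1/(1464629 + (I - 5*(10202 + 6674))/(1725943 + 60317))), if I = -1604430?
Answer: I*√267036579807867111730564319326/261620650873 ≈ 1975.2*I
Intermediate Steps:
√(-3901456 + 1/(1464629 + (I - 5*(10202 + 6674))/(1725943 + 60317))) = √(-3901456 + 1/(1464629 + (-1604430 - 5*(10202 + 6674))/(1725943 + 60317))) = √(-3901456 + 1/(1464629 + (-1604430 - 5*16876)/1786260)) = √(-3901456 + 1/(1464629 + (-1604430 - 84380)*(1/1786260))) = √(-3901456 + 1/(1464629 - 1688810*1/1786260)) = √(-3901456 + 1/(1464629 - 168881/178626)) = √(-3901456 + 1/(261620650873/178626)) = √(-3901456 + 178626/261620650873) = √(-1020701458072192462/261620650873) = I*√267036579807867111730564319326/261620650873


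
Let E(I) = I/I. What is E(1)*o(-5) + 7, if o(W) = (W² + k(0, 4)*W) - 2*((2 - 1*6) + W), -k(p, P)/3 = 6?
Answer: 140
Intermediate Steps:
k(p, P) = -18 (k(p, P) = -3*6 = -18)
E(I) = 1
o(W) = 8 + W² - 20*W (o(W) = (W² - 18*W) - 2*((2 - 1*6) + W) = (W² - 18*W) - 2*((2 - 6) + W) = (W² - 18*W) - 2*(-4 + W) = (W² - 18*W) + (8 - 2*W) = 8 + W² - 20*W)
E(1)*o(-5) + 7 = 1*(8 + (-5)² - 20*(-5)) + 7 = 1*(8 + 25 + 100) + 7 = 1*133 + 7 = 133 + 7 = 140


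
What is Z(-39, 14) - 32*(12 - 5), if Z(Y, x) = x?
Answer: -210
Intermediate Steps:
Z(-39, 14) - 32*(12 - 5) = 14 - 32*(12 - 5) = 14 - 32*7 = 14 - 1*224 = 14 - 224 = -210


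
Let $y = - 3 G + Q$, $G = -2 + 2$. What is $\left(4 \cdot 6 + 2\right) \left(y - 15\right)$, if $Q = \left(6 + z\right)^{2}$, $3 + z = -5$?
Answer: $-286$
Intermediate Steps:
$z = -8$ ($z = -3 - 5 = -8$)
$Q = 4$ ($Q = \left(6 - 8\right)^{2} = \left(-2\right)^{2} = 4$)
$G = 0$
$y = 4$ ($y = \left(-3\right) 0 + 4 = 0 + 4 = 4$)
$\left(4 \cdot 6 + 2\right) \left(y - 15\right) = \left(4 \cdot 6 + 2\right) \left(4 - 15\right) = \left(24 + 2\right) \left(-11\right) = 26 \left(-11\right) = -286$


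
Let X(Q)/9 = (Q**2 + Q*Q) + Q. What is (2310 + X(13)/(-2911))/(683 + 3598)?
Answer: 2240417/4153997 ≈ 0.53934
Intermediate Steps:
X(Q) = 9*Q + 18*Q**2 (X(Q) = 9*((Q**2 + Q*Q) + Q) = 9*((Q**2 + Q**2) + Q) = 9*(2*Q**2 + Q) = 9*(Q + 2*Q**2) = 9*Q + 18*Q**2)
(2310 + X(13)/(-2911))/(683 + 3598) = (2310 + (9*13*(1 + 2*13))/(-2911))/(683 + 3598) = (2310 + (9*13*(1 + 26))*(-1/2911))/4281 = (2310 + (9*13*27)*(-1/2911))*(1/4281) = (2310 + 3159*(-1/2911))*(1/4281) = (2310 - 3159/2911)*(1/4281) = (6721251/2911)*(1/4281) = 2240417/4153997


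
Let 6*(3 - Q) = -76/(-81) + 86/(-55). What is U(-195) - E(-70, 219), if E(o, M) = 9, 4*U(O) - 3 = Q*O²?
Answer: 35047559/1188 ≈ 29501.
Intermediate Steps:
Q = 41488/13365 (Q = 3 - (-76/(-81) + 86/(-55))/6 = 3 - (-76*(-1/81) + 86*(-1/55))/6 = 3 - (76/81 - 86/55)/6 = 3 - ⅙*(-2786/4455) = 3 + 1393/13365 = 41488/13365 ≈ 3.1042)
U(O) = ¾ + 10372*O²/13365 (U(O) = ¾ + (41488*O²/13365)/4 = ¾ + 10372*O²/13365)
U(-195) - E(-70, 219) = (¾ + (10372/13365)*(-195)²) - 1*9 = (¾ + (10372/13365)*38025) - 9 = (¾ + 8764340/297) - 9 = 35058251/1188 - 9 = 35047559/1188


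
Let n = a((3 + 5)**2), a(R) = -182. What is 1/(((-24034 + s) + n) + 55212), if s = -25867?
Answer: 1/5129 ≈ 0.00019497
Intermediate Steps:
n = -182
1/(((-24034 + s) + n) + 55212) = 1/(((-24034 - 25867) - 182) + 55212) = 1/((-49901 - 182) + 55212) = 1/(-50083 + 55212) = 1/5129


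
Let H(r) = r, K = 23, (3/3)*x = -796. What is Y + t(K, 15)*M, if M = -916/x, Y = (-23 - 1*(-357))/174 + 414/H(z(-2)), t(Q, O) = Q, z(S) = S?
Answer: -3092329/17313 ≈ -178.61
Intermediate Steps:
x = -796
Y = -17842/87 (Y = (-23 - 1*(-357))/174 + 414/(-2) = (-23 + 357)*(1/174) + 414*(-½) = 334*(1/174) - 207 = 167/87 - 207 = -17842/87 ≈ -205.08)
M = 229/199 (M = -916/(-796) = -916*(-1/796) = 229/199 ≈ 1.1508)
Y + t(K, 15)*M = -17842/87 + 23*(229/199) = -17842/87 + 5267/199 = -3092329/17313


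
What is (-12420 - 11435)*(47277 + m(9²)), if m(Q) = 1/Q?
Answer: -91351243490/81 ≈ -1.1278e+9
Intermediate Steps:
(-12420 - 11435)*(47277 + m(9²)) = (-12420 - 11435)*(47277 + 1/(9²)) = -23855*(47277 + 1/81) = -23855*3829438/81 = -91351243490/81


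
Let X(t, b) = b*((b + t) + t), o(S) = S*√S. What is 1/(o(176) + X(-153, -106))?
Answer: 5459/237723976 - 11*√11/29715497 ≈ 2.1736e-5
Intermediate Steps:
o(S) = S^(3/2)
X(t, b) = b*(b + 2*t)
1/(o(176) + X(-153, -106)) = 1/(176^(3/2) - 106*(-106 + 2*(-153))) = 1/(704*√11 - 106*(-106 - 306)) = 1/(704*√11 - 106*(-412)) = 1/(704*√11 + 43672) = 1/(43672 + 704*√11)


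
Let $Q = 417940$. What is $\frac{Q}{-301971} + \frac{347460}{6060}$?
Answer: $\frac{1706502121}{30499071} \approx 55.953$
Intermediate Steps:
$\frac{Q}{-301971} + \frac{347460}{6060} = \frac{417940}{-301971} + \frac{347460}{6060} = 417940 \left(- \frac{1}{301971}\right) + 347460 \cdot \frac{1}{6060} = - \frac{417940}{301971} + \frac{5791}{101} = \frac{1706502121}{30499071}$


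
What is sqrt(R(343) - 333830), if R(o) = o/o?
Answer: I*sqrt(333829) ≈ 577.78*I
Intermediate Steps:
R(o) = 1
sqrt(R(343) - 333830) = sqrt(1 - 333830) = sqrt(-333829) = I*sqrt(333829)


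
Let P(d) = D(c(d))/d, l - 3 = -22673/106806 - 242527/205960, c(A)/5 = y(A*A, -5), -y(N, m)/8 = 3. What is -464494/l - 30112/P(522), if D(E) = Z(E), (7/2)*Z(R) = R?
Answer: 2150269794094692/12650079085 ≈ 1.6998e+5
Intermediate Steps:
y(N, m) = -24 (y(N, m) = -8*3 = -24)
c(A) = -120 (c(A) = 5*(-24) = -120)
Z(R) = 2*R/7
l = 2530015817/1571268840 (l = 3 + (-22673/106806 - 242527/205960) = 3 + (-22673*1/106806 - 242527*1/205960) = 3 + (-3239/15258 - 242527/205960) = 3 - 2183790703/1571268840 = 2530015817/1571268840 ≈ 1.6102)
D(E) = 2*E/7
P(d) = -240/(7*d) (P(d) = ((2/7)*(-120))/d = -240/(7*d))
-464494/l - 30112/P(522) = -464494/2530015817/1571268840 - 30112/((-240/7/522)) = -464494*1571268840/2530015817 - 30112/((-240/7*1/522)) = -729844948566960/2530015817 - 30112/(-40/609) = -729844948566960/2530015817 - 30112*(-609/40) = -729844948566960/2530015817 + 2292276/5 = 2150269794094692/12650079085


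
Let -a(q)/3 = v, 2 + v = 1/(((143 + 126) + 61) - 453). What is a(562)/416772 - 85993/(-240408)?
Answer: 13606276289/38037113352 ≈ 0.35771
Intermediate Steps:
v = -247/123 (v = -2 + 1/(((143 + 126) + 61) - 453) = -2 + 1/((269 + 61) - 453) = -2 + 1/(330 - 453) = -2 + 1/(-123) = -2 - 1/123 = -247/123 ≈ -2.0081)
a(q) = 247/41 (a(q) = -3*(-247/123) = 247/41)
a(562)/416772 - 85993/(-240408) = (247/41)/416772 - 85993/(-240408) = (247/41)*(1/416772) - 85993*(-1/240408) = 247/17087652 + 85993/240408 = 13606276289/38037113352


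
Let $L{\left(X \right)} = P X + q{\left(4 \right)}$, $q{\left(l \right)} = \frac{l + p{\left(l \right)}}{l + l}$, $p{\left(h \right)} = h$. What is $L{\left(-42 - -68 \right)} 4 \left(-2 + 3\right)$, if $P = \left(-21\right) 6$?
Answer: $-13100$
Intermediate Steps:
$q{\left(l \right)} = 1$ ($q{\left(l \right)} = \frac{l + l}{l + l} = \frac{2 l}{2 l} = 2 l \frac{1}{2 l} = 1$)
$P = -126$
$L{\left(X \right)} = 1 - 126 X$ ($L{\left(X \right)} = - 126 X + 1 = 1 - 126 X$)
$L{\left(-42 - -68 \right)} 4 \left(-2 + 3\right) = \left(1 - 126 \left(-42 - -68\right)\right) 4 \left(-2 + 3\right) = \left(1 - 126 \left(-42 + 68\right)\right) 4 \cdot 1 = \left(1 - 3276\right) 4 = \left(-3275\right) 4 = -13100$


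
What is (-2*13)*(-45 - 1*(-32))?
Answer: 338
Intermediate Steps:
(-2*13)*(-45 - 1*(-32)) = -26*(-45 + 32) = -26*(-13) = 338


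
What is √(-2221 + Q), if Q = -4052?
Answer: 3*I*√697 ≈ 79.202*I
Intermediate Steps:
√(-2221 + Q) = √(-2221 - 4052) = √(-6273) = 3*I*√697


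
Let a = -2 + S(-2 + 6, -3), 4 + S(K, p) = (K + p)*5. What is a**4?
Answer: 1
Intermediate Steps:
S(K, p) = -4 + 5*K + 5*p (S(K, p) = -4 + (K + p)*5 = -4 + (5*K + 5*p) = -4 + 5*K + 5*p)
a = -1 (a = -2 + (-4 + 5*(-2 + 6) + 5*(-3)) = -2 + (-4 + 5*4 - 15) = -2 + (-4 + 20 - 15) = -2 + 1 = -1)
a**4 = (-1)**4 = 1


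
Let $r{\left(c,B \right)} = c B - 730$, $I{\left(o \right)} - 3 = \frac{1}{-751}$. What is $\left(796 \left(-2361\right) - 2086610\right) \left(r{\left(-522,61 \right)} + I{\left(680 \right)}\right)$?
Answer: $\frac{97004831503120}{751} \approx 1.2917 \cdot 10^{11}$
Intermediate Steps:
$I{\left(o \right)} = \frac{2252}{751}$ ($I{\left(o \right)} = 3 + \frac{1}{-751} = 3 - \frac{1}{751} = \frac{2252}{751}$)
$r{\left(c,B \right)} = -730 + B c$ ($r{\left(c,B \right)} = B c - 730 = -730 + B c$)
$\left(796 \left(-2361\right) - 2086610\right) \left(r{\left(-522,61 \right)} + I{\left(680 \right)}\right) = \left(796 \left(-2361\right) - 2086610\right) \left(\left(-730 + 61 \left(-522\right)\right) + \frac{2252}{751}\right) = \left(-1879356 - 2086610\right) \left(\left(-730 - 31842\right) + \frac{2252}{751}\right) = - 3965966 \left(-32572 + \frac{2252}{751}\right) = \left(-3965966\right) \left(- \frac{24459320}{751}\right) = \frac{97004831503120}{751}$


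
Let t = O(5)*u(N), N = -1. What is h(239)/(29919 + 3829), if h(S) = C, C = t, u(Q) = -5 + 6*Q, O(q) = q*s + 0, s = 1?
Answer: -5/3068 ≈ -0.0016297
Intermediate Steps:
O(q) = q (O(q) = q*1 + 0 = q + 0 = q)
t = -55 (t = 5*(-5 + 6*(-1)) = 5*(-5 - 6) = 5*(-11) = -55)
C = -55
h(S) = -55
h(239)/(29919 + 3829) = -55/(29919 + 3829) = -55/33748 = -55*1/33748 = -5/3068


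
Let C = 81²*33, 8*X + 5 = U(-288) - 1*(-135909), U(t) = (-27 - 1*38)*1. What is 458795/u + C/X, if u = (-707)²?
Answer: 84373882391/6172635301 ≈ 13.669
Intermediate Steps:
u = 499849
U(t) = -65 (U(t) = (-27 - 38)*1 = -65*1 = -65)
X = 135839/8 (X = -5/8 + (-65 - 1*(-135909))/8 = -5/8 + (-65 + 135909)/8 = -5/8 + (⅛)*135844 = -5/8 + 33961/2 = 135839/8 ≈ 16980.)
C = 216513 (C = 6561*33 = 216513)
458795/u + C/X = 458795/499849 + 216513/(135839/8) = 458795*(1/499849) + 216513*(8/135839) = 458795/499849 + 157464/12349 = 84373882391/6172635301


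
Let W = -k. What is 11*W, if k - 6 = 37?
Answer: -473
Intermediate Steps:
k = 43 (k = 6 + 37 = 43)
W = -43 (W = -1*43 = -43)
11*W = 11*(-43) = -473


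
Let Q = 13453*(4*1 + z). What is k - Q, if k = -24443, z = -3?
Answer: -37896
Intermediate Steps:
Q = 13453 (Q = 13453*(4*1 - 3) = 13453*(4 - 3) = 13453*1 = 13453)
k - Q = -24443 - 1*13453 = -24443 - 13453 = -37896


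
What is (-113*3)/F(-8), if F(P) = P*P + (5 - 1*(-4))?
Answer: -339/73 ≈ -4.6438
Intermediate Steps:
F(P) = 9 + P² (F(P) = P² + (5 + 4) = P² + 9 = 9 + P²)
(-113*3)/F(-8) = (-113*3)/(9 + (-8)²) = -339/(9 + 64) = -339/73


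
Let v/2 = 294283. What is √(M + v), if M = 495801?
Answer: √1084367 ≈ 1041.3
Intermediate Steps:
v = 588566 (v = 2*294283 = 588566)
√(M + v) = √(495801 + 588566) = √1084367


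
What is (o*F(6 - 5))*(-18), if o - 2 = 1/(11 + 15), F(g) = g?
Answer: -477/13 ≈ -36.692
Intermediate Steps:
o = 53/26 (o = 2 + 1/(11 + 15) = 2 + 1/26 = 53/26 ≈ 2.0385)
(o*F(6 - 5))*(-18) = (53*(6 - 5)/26)*(-18) = ((53/26)*1)*(-18) = (53/26)*(-18) = -477/13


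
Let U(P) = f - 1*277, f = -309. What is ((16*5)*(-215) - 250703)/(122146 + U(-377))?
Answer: -89301/40520 ≈ -2.2039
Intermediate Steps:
U(P) = -586 (U(P) = -309 - 1*277 = -309 - 277 = -586)
((16*5)*(-215) - 250703)/(122146 + U(-377)) = ((16*5)*(-215) - 250703)/(122146 - 586) = (80*(-215) - 250703)/121560 = (-17200 - 250703)*(1/121560) = -267903*1/121560 = -89301/40520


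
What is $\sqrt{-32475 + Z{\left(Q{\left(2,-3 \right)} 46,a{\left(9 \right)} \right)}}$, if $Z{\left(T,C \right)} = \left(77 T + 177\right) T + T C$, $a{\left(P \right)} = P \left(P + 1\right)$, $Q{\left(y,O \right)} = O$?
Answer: $\sqrt{1397067} \approx 1182.0$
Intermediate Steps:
$a{\left(P \right)} = P \left(1 + P\right)$
$Z{\left(T,C \right)} = C T + T \left(177 + 77 T\right)$ ($Z{\left(T,C \right)} = \left(177 + 77 T\right) T + C T = T \left(177 + 77 T\right) + C T = C T + T \left(177 + 77 T\right)$)
$\sqrt{-32475 + Z{\left(Q{\left(2,-3 \right)} 46,a{\left(9 \right)} \right)}} = \sqrt{-32475 + \left(-3\right) 46 \left(177 + 9 \left(1 + 9\right) + 77 \left(\left(-3\right) 46\right)\right)} = \sqrt{-32475 - 138 \left(177 + 9 \cdot 10 + 77 \left(-138\right)\right)} = \sqrt{-32475 - 138 \left(177 + 90 - 10626\right)} = \sqrt{-32475 - -1429542} = \sqrt{-32475 + 1429542} = \sqrt{1397067}$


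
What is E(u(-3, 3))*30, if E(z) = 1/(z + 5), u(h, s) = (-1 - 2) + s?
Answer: 6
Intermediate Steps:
u(h, s) = -3 + s
E(z) = 1/(5 + z)
E(u(-3, 3))*30 = 30/(5 + (-3 + 3)) = 30/(5 + 0) = 30/5 = (⅕)*30 = 6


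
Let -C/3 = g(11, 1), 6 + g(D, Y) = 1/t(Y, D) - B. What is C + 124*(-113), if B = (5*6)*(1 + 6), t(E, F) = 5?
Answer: -66823/5 ≈ -13365.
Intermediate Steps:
B = 210 (B = 30*7 = 210)
g(D, Y) = -1079/5 (g(D, Y) = -6 + (1/5 - 1*210) = -6 + (⅕ - 210) = -6 - 1049/5 = -1079/5)
C = 3237/5 (C = -3*(-1079/5) = 3237/5 ≈ 647.40)
C + 124*(-113) = 3237/5 + 124*(-113) = 3237/5 - 14012 = -66823/5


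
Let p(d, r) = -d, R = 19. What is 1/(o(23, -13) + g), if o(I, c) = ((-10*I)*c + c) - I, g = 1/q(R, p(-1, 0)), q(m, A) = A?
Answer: 1/2955 ≈ 0.00033841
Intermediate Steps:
g = 1 (g = 1/(-1*(-1)) = 1/1 = 1)
o(I, c) = c - I - 10*I*c (o(I, c) = (-10*I*c + c) - I = (c - 10*I*c) - I = c - I - 10*I*c)
1/(o(23, -13) + g) = 1/((-13 - 1*23 - 10*23*(-13)) + 1) = 1/((-13 - 23 + 2990) + 1) = 1/(2954 + 1) = 1/2955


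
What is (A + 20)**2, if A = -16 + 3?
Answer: 49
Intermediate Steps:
A = -13
(A + 20)**2 = (-13 + 20)**2 = 7**2 = 49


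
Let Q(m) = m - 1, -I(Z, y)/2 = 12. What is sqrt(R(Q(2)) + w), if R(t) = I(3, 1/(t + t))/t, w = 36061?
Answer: sqrt(36037) ≈ 189.83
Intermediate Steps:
I(Z, y) = -24 (I(Z, y) = -2*12 = -24)
Q(m) = -1 + m
R(t) = -24/t
sqrt(R(Q(2)) + w) = sqrt(-24/(-1 + 2) + 36061) = sqrt(-24/1 + 36061) = sqrt(-24*1 + 36061) = sqrt(-24 + 36061) = sqrt(36037)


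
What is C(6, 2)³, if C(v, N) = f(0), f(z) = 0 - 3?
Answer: -27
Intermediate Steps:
f(z) = -3
C(v, N) = -3
C(6, 2)³ = (-3)³ = -27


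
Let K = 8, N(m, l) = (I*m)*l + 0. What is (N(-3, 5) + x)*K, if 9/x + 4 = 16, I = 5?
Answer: -594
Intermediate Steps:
N(m, l) = 5*l*m (N(m, l) = (5*m)*l + 0 = 5*l*m + 0 = 5*l*m)
x = ¾ (x = 9/(-4 + 16) = 9/12 = 9*(1/12) = ¾ ≈ 0.75000)
(N(-3, 5) + x)*K = (5*5*(-3) + ¾)*8 = (-75 + ¾)*8 = -297/4*8 = -594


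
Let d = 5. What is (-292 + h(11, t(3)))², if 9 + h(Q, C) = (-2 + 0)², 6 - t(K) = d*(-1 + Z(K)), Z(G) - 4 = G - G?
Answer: 88209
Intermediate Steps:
Z(G) = 4 (Z(G) = 4 + (G - G) = 4 + 0 = 4)
t(K) = -9 (t(K) = 6 - 5*(-1 + 4) = 6 - 5*3 = 6 - 1*15 = 6 - 15 = -9)
h(Q, C) = -5 (h(Q, C) = -9 + (-2 + 0)² = -9 + (-2)² = -9 + 4 = -5)
(-292 + h(11, t(3)))² = (-292 - 5)² = (-297)² = 88209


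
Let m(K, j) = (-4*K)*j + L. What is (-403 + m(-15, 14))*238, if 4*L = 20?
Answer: 105196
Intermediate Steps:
L = 5 (L = (1/4)*20 = 5)
m(K, j) = 5 - 4*K*j (m(K, j) = (-4*K)*j + 5 = -4*K*j + 5 = 5 - 4*K*j)
(-403 + m(-15, 14))*238 = (-403 + (5 - 4*(-15)*14))*238 = (-403 + (5 + 840))*238 = (-403 + 845)*238 = 442*238 = 105196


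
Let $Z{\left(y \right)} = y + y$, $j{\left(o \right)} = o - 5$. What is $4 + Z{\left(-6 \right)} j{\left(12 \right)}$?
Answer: $-80$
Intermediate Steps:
$j{\left(o \right)} = -5 + o$
$Z{\left(y \right)} = 2 y$
$4 + Z{\left(-6 \right)} j{\left(12 \right)} = 4 + 2 \left(-6\right) \left(-5 + 12\right) = 4 - 84 = -80$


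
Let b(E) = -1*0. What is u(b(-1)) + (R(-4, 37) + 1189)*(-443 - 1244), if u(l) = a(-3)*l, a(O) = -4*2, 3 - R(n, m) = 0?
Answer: -2010904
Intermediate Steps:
R(n, m) = 3 (R(n, m) = 3 - 1*0 = 3 + 0 = 3)
a(O) = -8
b(E) = 0
u(l) = -8*l
u(b(-1)) + (R(-4, 37) + 1189)*(-443 - 1244) = -8*0 + (3 + 1189)*(-443 - 1244) = 0 + 1192*(-1687) = 0 - 2010904 = -2010904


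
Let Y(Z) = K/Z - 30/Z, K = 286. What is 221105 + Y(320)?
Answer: 1105529/5 ≈ 2.2111e+5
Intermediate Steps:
Y(Z) = 256/Z (Y(Z) = 286/Z - 30/Z = 256/Z)
221105 + Y(320) = 221105 + 256/320 = 221105 + 256*(1/320) = 221105 + 4/5 = 1105529/5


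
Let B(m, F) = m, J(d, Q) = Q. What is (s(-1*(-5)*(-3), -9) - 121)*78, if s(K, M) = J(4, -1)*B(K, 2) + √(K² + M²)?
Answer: -8268 + 234*√34 ≈ -6903.6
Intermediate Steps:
s(K, M) = √(K² + M²) - K (s(K, M) = -K + √(K² + M²) = √(K² + M²) - K)
(s(-1*(-5)*(-3), -9) - 121)*78 = ((√((-1*(-5)*(-3))² + (-9)²) - (-1*(-5))*(-3)) - 121)*78 = ((√((5*(-3))² + 81) - 5*(-3)) - 121)*78 = ((√((-15)² + 81) - 1*(-15)) - 121)*78 = ((√(225 + 81) + 15) - 121)*78 = ((√306 + 15) - 121)*78 = ((3*√34 + 15) - 121)*78 = ((15 + 3*√34) - 121)*78 = (-106 + 3*√34)*78 = -8268 + 234*√34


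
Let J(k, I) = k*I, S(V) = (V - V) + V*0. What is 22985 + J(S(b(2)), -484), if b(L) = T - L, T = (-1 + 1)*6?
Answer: 22985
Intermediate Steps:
T = 0 (T = 0*6 = 0)
b(L) = -L (b(L) = 0 - L = -L)
S(V) = 0 (S(V) = 0 + 0 = 0)
J(k, I) = I*k
22985 + J(S(b(2)), -484) = 22985 - 484*0 = 22985 + 0 = 22985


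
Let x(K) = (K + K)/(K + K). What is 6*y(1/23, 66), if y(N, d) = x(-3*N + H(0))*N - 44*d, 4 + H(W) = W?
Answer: -400746/23 ≈ -17424.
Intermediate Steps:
H(W) = -4 + W
x(K) = 1 (x(K) = (2*K)/((2*K)) = (2*K)*(1/(2*K)) = 1)
y(N, d) = N - 44*d (y(N, d) = 1*N - 44*d = N - 44*d)
6*y(1/23, 66) = 6*(1/23 - 44*66) = 6*(1/23 - 2904) = 6*(-66791/23) = -400746/23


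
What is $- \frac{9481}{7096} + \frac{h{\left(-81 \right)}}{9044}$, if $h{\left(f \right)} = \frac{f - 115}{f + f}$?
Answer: $- \frac{248026567}{185652648} \approx -1.336$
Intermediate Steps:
$h{\left(f \right)} = \frac{-115 + f}{2 f}$
$- \frac{9481}{7096} + \frac{h{\left(-81 \right)}}{9044} = - \frac{9481}{7096} + \frac{\frac{1}{2} \frac{1}{-81} \left(-115 - 81\right)}{9044} = \left(-9481\right) \frac{1}{7096} + \frac{1}{2} \left(- \frac{1}{81}\right) \left(-196\right) \frac{1}{9044} = - \frac{9481}{7096} + \frac{98}{81} \cdot \frac{1}{9044} = - \frac{9481}{7096} + \frac{7}{52326} = - \frac{248026567}{185652648}$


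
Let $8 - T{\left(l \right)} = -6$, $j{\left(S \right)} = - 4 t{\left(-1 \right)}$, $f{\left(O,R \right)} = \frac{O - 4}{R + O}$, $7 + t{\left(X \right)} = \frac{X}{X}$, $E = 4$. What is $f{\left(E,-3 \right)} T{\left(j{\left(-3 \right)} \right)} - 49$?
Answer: $-49$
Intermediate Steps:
$t{\left(X \right)} = -6$ ($t{\left(X \right)} = -7 + \frac{X}{X} = -7 + 1 = -6$)
$f{\left(O,R \right)} = \frac{-4 + O}{O + R}$
$j{\left(S \right)} = 24$ ($j{\left(S \right)} = \left(-4\right) \left(-6\right) = 24$)
$T{\left(l \right)} = 14$ ($T{\left(l \right)} = 8 - -6 = 8 + 6 = 14$)
$f{\left(E,-3 \right)} T{\left(j{\left(-3 \right)} \right)} - 49 = \frac{-4 + 4}{4 - 3} \cdot 14 - 49 = 1^{-1} \cdot 0 \cdot 14 - 49 = 1 \cdot 0 \cdot 14 - 49 = 0 \cdot 14 - 49 = 0 - 49 = -49$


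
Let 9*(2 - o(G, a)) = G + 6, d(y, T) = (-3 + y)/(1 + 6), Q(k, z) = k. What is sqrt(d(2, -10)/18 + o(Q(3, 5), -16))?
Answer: 5*sqrt(70)/42 ≈ 0.99602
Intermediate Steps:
d(y, T) = -3/7 + y/7 (d(y, T) = (-3 + y)/7 = -3/7 + y/7)
o(G, a) = 4/3 - G/9 (o(G, a) = 2 - (G + 6)/9 = 2 - (6 + G)/9 = 2 + (-2/3 - G/9) = 4/3 - G/9)
sqrt(d(2, -10)/18 + o(Q(3, 5), -16)) = sqrt((-3/7 + (1/7)*2)/18 + (4/3 - 1/9*3)) = sqrt((-3/7 + 2/7)*(1/18) + (4/3 - 1/3)) = sqrt(-1/7*1/18 + 1) = sqrt(-1/126 + 1) = sqrt(125/126) = 5*sqrt(70)/42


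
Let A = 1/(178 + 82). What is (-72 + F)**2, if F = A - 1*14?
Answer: 499924881/67600 ≈ 7395.3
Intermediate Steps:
A = 1/260 ≈ 0.0038462
F = -3639/260 (F = 1/260 - 1*14 = 1/260 - 14 = -3639/260 ≈ -13.996)
(-72 + F)**2 = (-72 - 3639/260)**2 = (-22359/260)**2 = 499924881/67600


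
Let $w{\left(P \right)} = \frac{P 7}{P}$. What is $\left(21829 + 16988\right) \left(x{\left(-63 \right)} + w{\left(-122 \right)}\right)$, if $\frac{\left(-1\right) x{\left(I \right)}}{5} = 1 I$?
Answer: $12499074$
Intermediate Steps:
$x{\left(I \right)} = - 5 I$ ($x{\left(I \right)} = - 5 \cdot 1 I = - 5 I$)
$w{\left(P \right)} = 7$ ($w{\left(P \right)} = \frac{7 P}{P} = 7$)
$\left(21829 + 16988\right) \left(x{\left(-63 \right)} + w{\left(-122 \right)}\right) = \left(21829 + 16988\right) \left(\left(-5\right) \left(-63\right) + 7\right) = 38817 \left(315 + 7\right) = 38817 \cdot 322 = 12499074$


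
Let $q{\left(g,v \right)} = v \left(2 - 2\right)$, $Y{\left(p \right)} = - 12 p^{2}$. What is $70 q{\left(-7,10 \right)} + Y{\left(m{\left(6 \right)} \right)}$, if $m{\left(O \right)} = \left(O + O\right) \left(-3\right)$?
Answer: $-15552$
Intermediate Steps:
$m{\left(O \right)} = - 6 O$ ($m{\left(O \right)} = 2 O \left(-3\right) = - 6 O$)
$q{\left(g,v \right)} = 0$ ($q{\left(g,v \right)} = v 0 = 0$)
$70 q{\left(-7,10 \right)} + Y{\left(m{\left(6 \right)} \right)} = 70 \cdot 0 - 12 \left(\left(-6\right) 6\right)^{2} = 0 - 12 \left(-36\right)^{2} = 0 - 15552 = -15552$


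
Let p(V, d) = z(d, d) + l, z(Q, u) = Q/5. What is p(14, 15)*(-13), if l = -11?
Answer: 104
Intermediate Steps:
z(Q, u) = Q/5 (z(Q, u) = Q*(1/5) = Q/5)
p(V, d) = -11 + d/5 (p(V, d) = d/5 - 11 = -11 + d/5)
p(14, 15)*(-13) = (-11 + (1/5)*15)*(-13) = (-11 + 3)*(-13) = -8*(-13) = 104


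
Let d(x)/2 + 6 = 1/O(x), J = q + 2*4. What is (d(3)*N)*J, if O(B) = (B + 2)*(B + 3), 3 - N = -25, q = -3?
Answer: -5012/3 ≈ -1670.7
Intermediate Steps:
N = 28 (N = 3 - 1*(-25) = 3 + 25 = 28)
J = 5 (J = -3 + 2*4 = -3 + 8 = 5)
O(B) = (2 + B)*(3 + B)
d(x) = -12 + 2/(6 + x² + 5*x)
(d(3)*N)*J = ((-12 + 2/(6 + 3² + 5*3))*28)*5 = ((-12 + 2/(6 + 9 + 15))*28)*5 = ((-12 + 2/30)*28)*5 = ((-12 + 2*(1/30))*28)*5 = ((-12 + 1/15)*28)*5 = -179/15*28*5 = -5012/15*5 = -5012/3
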